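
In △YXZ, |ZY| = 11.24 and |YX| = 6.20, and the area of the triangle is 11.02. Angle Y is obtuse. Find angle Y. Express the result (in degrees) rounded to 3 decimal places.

161.563

From area = ½·|ZY|·|YX|·sin Y, we get sin Y = 2·area/(|ZY|·|YX|) ≈ 0.31627.
Taking the obtuse solution, ∠Y ≈ 161.56°.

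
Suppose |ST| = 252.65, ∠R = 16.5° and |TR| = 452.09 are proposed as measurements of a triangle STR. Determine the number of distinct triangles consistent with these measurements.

2

|TR|·sin R = 452.09·sin(16.5°) ≈ 128.4.
Since |TR| sin R < |ST| < |TR| (128.4 < 252.65 < 452.09), two triangles exist.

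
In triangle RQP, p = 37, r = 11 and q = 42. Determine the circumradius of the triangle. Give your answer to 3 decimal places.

22.301

By the law of cosines, cos R = (q² + p² − r²) / (2·q·p) ≈ 0.96911, so ∠R ≈ 14.28°.
Circumradius = r/(2 sin R) ≈ 22.301.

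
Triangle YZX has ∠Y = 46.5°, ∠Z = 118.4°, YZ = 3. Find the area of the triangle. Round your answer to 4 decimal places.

11.0222

The third angle is ∠X = 180° − ∠Y − ∠Z = 15.10°.
Law of sines: ZX = YZ·sin Y/sin X ≈ 8.3535.
Law of sines: XY = YZ·sin Z/sin X ≈ 10.13.
Area = ½·YZ·ZX·sin Z ≈ 11.022.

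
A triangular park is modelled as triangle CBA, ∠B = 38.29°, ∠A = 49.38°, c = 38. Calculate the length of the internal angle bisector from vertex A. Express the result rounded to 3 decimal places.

The third angle is ∠C = 180° − ∠B − ∠A = 92.33°.
Law of sines: b = c·sin B/sin C ≈ 23.566.
Law of sines: a = c·sin A/sin C ≈ 28.868.
The bisector from A has length 2·c·b·cos(∠A/2)/(c+b) ≈ 26.431.

t_A ≈ 26.431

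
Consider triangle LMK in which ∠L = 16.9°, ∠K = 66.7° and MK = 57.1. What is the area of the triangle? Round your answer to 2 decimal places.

area ≈ 5118.38

The third angle is ∠M = 180° − ∠K − ∠L = 96.40°.
Law of sines: KL = MK·sin M/sin L ≈ 195.2.
Law of sines: LM = MK·sin K/sin L ≈ 180.4.
Area = ½·MK·KL·sin K ≈ 5118.4.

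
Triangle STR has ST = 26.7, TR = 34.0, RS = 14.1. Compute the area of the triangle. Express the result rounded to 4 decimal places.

Semiperimeter s = (34 + 14.1 + 26.7)/2 = 37.4.
Heron's formula: area = √(37.4·3.4·23.3·10.7) ≈ 178.05.

178.0513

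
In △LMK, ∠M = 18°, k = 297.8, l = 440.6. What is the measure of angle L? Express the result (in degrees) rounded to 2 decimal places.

By the law of cosines, m² = k² + l² − 2·k·l·cos M = 33236, so m ≈ 182.31.
Law of cosines again: cos L = (m² + k² − l²)/(2·m·k) ≈ -0.66501, so ∠L ≈ 131.68°.

∠L ≈ 131.68°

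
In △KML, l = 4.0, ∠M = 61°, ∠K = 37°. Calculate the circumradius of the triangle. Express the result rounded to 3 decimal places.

2.020

The third angle is ∠L = 180° − ∠K − ∠M = 82.00°.
Law of sines: k = l·sin K/sin L ≈ 2.4309.
Law of sines: m = l·sin M/sin L ≈ 3.5329.
Circumradius = l/(2 sin L) ≈ 2.0197.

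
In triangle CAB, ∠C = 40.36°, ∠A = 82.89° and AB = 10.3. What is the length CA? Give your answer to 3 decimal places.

The third angle is ∠B = 180° − ∠C − ∠A = 56.75°.
Law of sines: CA = AB·sin B/sin C ≈ 13.301.

13.301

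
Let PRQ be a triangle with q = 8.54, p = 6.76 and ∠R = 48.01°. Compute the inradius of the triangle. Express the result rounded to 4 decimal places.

1.9743

By the law of cosines, r² = q² + p² − 2·q·p·cos R = 41.386, so r ≈ 6.4332.
Area = ½·q·p·sin R ≈ 21.454.
Semiperimeter s = (6.76+6.4332+8.54)/2 = 10.867.
Inradius = area/s = 21.454/10.867 ≈ 1.9743.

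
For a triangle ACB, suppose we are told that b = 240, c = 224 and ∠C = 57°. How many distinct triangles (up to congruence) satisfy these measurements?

b·sin C = 240·sin(57°) ≈ 201.3.
Since b sin C < c < b (201.3 < 224 < 240), two triangles exist.

2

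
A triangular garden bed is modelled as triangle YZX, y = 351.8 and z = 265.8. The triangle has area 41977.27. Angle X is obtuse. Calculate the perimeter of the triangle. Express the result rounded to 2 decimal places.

From area = ½·y·z·sin X, we get sin X = 2·area/(y·z) ≈ 0.89783.
Taking the obtuse solution, ∠X ≈ 116.13°.
Law of cosines then gives x ≈ 526.08.
Perimeter = 351.8 + 265.8 + 526.08 = 1143.7.

1143.68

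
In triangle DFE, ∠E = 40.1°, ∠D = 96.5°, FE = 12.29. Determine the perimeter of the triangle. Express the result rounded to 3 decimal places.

The third angle is ∠F = 180° − ∠E − ∠D = 43.40°.
Law of sines: ED = FE·sin F/sin D ≈ 8.4989.
Law of sines: DF = FE·sin E/sin D ≈ 7.9675.
Semiperimeter s = (12.29+8.4989+7.9675)/2 = 14.378.
Perimeter = 12.29 + 8.4989 + 7.9675 = 28.756.

28.756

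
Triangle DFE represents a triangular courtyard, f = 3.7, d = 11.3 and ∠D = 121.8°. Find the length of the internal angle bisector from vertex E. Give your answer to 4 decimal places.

Law of sines: sin F = f·sin D/d ≈ 0.27828.
Since d ≥ f, only the acute value applies: ∠F ≈ 16.16°.
Then ∠E = 180° − ∠D − ∠F ≈ 42.04°.
Law of sines gives e = d·sin E/sin D ≈ 8.9039.
The bisector from E has length 2·d·f·cos(∠E/2)/(d+f) ≈ 5.2037.

5.2037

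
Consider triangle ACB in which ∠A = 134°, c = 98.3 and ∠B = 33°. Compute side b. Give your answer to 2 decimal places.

The third angle is ∠C = 180° − ∠B − ∠A = 13.00°.
Law of sines: b = c·sin B/sin C ≈ 238.

238.00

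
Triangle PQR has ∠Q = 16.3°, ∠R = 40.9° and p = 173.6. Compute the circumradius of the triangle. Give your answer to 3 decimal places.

The third angle is ∠P = 180° − ∠Q − ∠R = 122.80°.
Law of sines: q = p·sin Q/sin P ≈ 57.965.
Law of sines: r = p·sin R/sin P ≈ 135.22.
Circumradius = p/(2 sin P) ≈ 103.26.

103.264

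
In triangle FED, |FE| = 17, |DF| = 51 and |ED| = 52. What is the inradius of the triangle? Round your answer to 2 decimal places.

7.18

Semiperimeter s = (52 + 51 + 17)/2 = 60.
Heron's formula: area = √(60·8·9·43) ≈ 431.
Inradius = area/s = 431/60 ≈ 7.1833.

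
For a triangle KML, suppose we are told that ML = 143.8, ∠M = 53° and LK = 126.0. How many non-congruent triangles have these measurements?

2

ML·sin M = 143.8·sin(53°) ≈ 114.8.
Since ML sin M < LK < ML (114.8 < 126.0 < 143.8), two triangles exist.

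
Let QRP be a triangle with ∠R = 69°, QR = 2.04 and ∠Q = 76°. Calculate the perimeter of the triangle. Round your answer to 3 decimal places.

The third angle is ∠P = 180° − ∠Q − ∠R = 35.00°.
Law of sines: RP = QR·sin Q/sin P ≈ 3.451.
Law of sines: PQ = QR·sin R/sin P ≈ 3.3204.
Semiperimeter s = (3.451+3.3204+2.04)/2 = 4.4057.
Perimeter = 3.451 + 3.3204 + 2.04 = 8.8114.

8.811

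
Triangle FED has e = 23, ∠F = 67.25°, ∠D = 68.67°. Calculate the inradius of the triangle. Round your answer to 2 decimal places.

7.75

The third angle is ∠E = 180° − ∠D − ∠F = 44.08°.
Law of sines: f = e·sin F/sin E ≈ 30.49.
Law of sines: d = e·sin D/sin E ≈ 30.797.
Area = ½·e·f·sin D ≈ 326.62.
Semiperimeter s = (30.49+23+30.797)/2 = 42.144.
Inradius = area/s = 326.62/42.144 ≈ 7.7501.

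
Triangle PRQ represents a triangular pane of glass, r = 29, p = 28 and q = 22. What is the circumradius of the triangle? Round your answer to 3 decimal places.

15.458

By the law of cosines, cos P = (r² + q² − p²) / (2·r·q) ≈ 0.42398, so ∠P ≈ 64.91°.
Circumradius = p/(2 sin P) ≈ 15.458.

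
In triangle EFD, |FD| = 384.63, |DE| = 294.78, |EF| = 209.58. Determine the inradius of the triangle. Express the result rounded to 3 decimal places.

Semiperimeter s = (384.63 + 294.78 + 209.58)/2 = 444.5.
Heron's formula: area = √(444.5·59.865·149.72·234.91) ≈ 30592.
Inradius = area/s = 30592/444.5 ≈ 68.824.

68.824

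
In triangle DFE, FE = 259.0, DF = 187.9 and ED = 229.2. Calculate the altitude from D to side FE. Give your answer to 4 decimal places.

Semiperimeter s = (259 + 229.2 + 187.9)/2 = 338.05.
Heron's formula: area = √(338.05·79.05·108.85·150.15) ≈ 20899.
The altitude from D has length 2·area/FE ≈ 161.38.

h_D ≈ 161.3796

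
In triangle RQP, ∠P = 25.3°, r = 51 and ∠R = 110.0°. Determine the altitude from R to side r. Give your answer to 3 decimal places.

h_R ≈ 16.315

The third angle is ∠Q = 180° − ∠P − ∠R = 44.70°.
Law of sines: q = r·sin Q/sin R ≈ 38.175.
Law of sines: p = r·sin P/sin R ≈ 23.194.
Area = ½·r·q·sin P ≈ 416.02.
The altitude from R has length 2·area/r ≈ 16.315.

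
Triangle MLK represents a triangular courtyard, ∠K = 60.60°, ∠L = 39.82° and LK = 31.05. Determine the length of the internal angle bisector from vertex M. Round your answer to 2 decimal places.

The third angle is ∠M = 180° − ∠L − ∠K = 79.58°.
Law of sines: KM = LK·sin L/sin M ≈ 20.217.
Law of sines: ML = LK·sin K/sin M ≈ 27.505.
The bisector from M has length 2·KM·ML·cos(∠M/2)/(KM+ML) ≈ 17.907.

t_M ≈ 17.91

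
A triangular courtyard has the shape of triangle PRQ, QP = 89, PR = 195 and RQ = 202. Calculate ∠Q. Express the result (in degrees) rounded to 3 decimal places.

By the law of cosines, cos Q = (RQ² + QP² − PR²) / (2·RQ·QP) ≈ 0.29759, so ∠Q ≈ 72.69°.

72.687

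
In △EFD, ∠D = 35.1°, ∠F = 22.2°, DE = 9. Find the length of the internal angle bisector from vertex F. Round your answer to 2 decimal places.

t_F ≈ 15.97

The third angle is ∠E = 180° − ∠F − ∠D = 122.70°.
Law of sines: FD = DE·sin E/sin F ≈ 20.044.
Law of sines: EF = DE·sin D/sin F ≈ 13.696.
The bisector from F has length 2·EF·FD·cos(∠F/2)/(EF+FD) ≈ 15.969.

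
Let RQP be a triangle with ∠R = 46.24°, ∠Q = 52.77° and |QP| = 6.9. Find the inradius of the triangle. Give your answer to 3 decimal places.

r ≈ 2.165

The third angle is ∠P = 180° − ∠R − ∠Q = 80.99°.
Law of sines: |PR| = |QP|·sin Q/sin R ≈ 7.6067.
Law of sines: |RQ| = |QP|·sin P/sin R ≈ 9.4357.
Area = ½·|QP|·|PR|·sin P ≈ 25.919.
Semiperimeter s = (6.9+7.6067+9.4357)/2 = 11.971.
Inradius = area/s = 25.919/11.971 ≈ 2.1651.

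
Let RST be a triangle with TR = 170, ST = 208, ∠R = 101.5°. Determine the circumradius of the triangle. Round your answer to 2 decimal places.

106.13

Law of sines: sin S = TR·sin R/ST ≈ 0.80090.
Since ST ≥ TR, only the acute value applies: ∠S ≈ 53.22°.
Then ∠T = 180° − ∠R − ∠S ≈ 25.28°.
Law of sines gives RS = ST·sin T/sin R ≈ 90.657.
Circumradius = ST/(2 sin R) ≈ 106.13.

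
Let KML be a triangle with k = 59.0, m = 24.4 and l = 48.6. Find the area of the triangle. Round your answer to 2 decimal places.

578.29

Semiperimeter s = (59 + 24.4 + 48.6)/2 = 66.
Heron's formula: area = √(66·7·41.6·17.4) ≈ 578.29.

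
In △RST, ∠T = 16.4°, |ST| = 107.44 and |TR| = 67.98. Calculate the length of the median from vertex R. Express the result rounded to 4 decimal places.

By the law of cosines, |RS|² = |ST|² + |TR|² − 2·|ST|·|TR|·cos T = 2151.4, so |RS| ≈ 46.383.
Median from R: ½√(2·|TR|² + 2·|RS|² − |ST|²) ≈ 22.372.

m_R ≈ 22.3721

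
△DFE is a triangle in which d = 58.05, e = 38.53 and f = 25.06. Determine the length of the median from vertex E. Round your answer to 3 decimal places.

Median from E: ½√(2·d² + 2·f² − e²) ≈ 40.346.

m_E ≈ 40.346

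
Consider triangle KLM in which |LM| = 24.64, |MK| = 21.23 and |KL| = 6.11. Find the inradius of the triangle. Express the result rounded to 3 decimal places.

Semiperimeter s = (24.64 + 21.23 + 6.11)/2 = 25.99.
Heron's formula: area = √(25.99·1.35·4.76·19.88) ≈ 57.621.
Inradius = area/s = 57.621/25.99 ≈ 2.217.

2.217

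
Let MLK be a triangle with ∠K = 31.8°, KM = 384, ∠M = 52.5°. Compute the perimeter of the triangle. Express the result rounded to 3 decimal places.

893.518

The third angle is ∠L = 180° − ∠K − ∠M = 95.70°.
Law of sines: LK = KM·sin M/sin L ≈ 306.16.
Law of sines: ML = KM·sin K/sin L ≈ 203.36.
Semiperimeter s = (306.16+384+203.36)/2 = 446.76.
Perimeter = 306.16 + 384 + 203.36 = 893.52.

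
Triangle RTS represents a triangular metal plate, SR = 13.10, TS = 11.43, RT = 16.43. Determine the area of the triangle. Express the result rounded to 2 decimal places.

area ≈ 74.43

Semiperimeter s = (11.43 + 13.1 + 16.43)/2 = 20.48.
Heron's formula: area = √(20.48·9.05·7.38·4.05) ≈ 74.429.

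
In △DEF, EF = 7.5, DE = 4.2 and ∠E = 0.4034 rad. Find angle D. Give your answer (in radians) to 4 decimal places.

∠D ≈ 2.3126 rad

By the law of cosines, FD² = DE² + EF² − 2·DE·EF·cos E = 15.947, so FD ≈ 3.9934.
Law of cosines again: cos D = (FD² + DE² − EF²)/(2·FD·DE) ≈ -0.67562, so ∠D ≈ 2.3126 rad.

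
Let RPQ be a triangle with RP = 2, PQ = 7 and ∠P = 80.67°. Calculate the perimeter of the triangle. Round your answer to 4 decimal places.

perimeter ≈ 15.9614

By the law of cosines, QR² = RP² + PQ² − 2·RP·PQ·cos P = 48.461, so QR ≈ 6.9614.
Semiperimeter s = (7+6.9614+2)/2 = 7.9807.
Perimeter = 7 + 6.9614 + 2 = 15.961.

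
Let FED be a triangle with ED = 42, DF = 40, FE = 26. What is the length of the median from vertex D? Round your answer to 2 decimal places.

Median from D: ½√(2·ED² + 2·DF² − FE²) ≈ 38.897.

m_D ≈ 38.90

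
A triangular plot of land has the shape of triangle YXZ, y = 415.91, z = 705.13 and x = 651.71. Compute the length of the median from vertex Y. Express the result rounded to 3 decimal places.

646.314

Median from Y: ½√(2·x² + 2·z² − y²) ≈ 646.31.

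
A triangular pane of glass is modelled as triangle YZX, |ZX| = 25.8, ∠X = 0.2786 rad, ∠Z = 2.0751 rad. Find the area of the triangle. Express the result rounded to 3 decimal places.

The third angle is ∠Y = π − ∠Z − ∠X = 0.7879 rad.
Law of sines: |XY| = |ZX|·sin Z/sin Y ≈ 31.865.
Law of sines: |YZ| = |ZX|·sin X/sin Y ≈ 10.009.
Area = ½·|ZX|·|XY|·sin X ≈ 113.05.

113.046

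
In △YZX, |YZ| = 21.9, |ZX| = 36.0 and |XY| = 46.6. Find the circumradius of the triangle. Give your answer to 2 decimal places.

By the law of cosines, cos Y = (|XY|² + |YZ|² − |ZX|²) / (2·|XY|·|YZ|) ≈ 0.66395, so ∠Y ≈ 48.40°.
Circumradius = |ZX|/(2 sin Y) ≈ 24.071.

24.07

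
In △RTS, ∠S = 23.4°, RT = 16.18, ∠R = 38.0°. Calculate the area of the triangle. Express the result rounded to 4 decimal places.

The third angle is ∠T = 180° − ∠S − ∠R = 118.60°.
Law of sines: TS = RT·sin R/sin S ≈ 25.082.
Law of sines: SR = RT·sin T/sin S ≈ 35.769.
Area = ½·RT·TS·sin T ≈ 178.16.

178.1570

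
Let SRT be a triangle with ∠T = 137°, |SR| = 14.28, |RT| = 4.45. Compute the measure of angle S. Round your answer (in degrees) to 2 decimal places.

∠S ≈ 12.27°

Law of sines: sin S = |RT|·sin T/|SR| ≈ 0.21253.
Since |SR| ≥ |RT|, only the acute value applies: ∠S ≈ 12.27°.
Then ∠R = 180° − ∠T − ∠S ≈ 30.73°.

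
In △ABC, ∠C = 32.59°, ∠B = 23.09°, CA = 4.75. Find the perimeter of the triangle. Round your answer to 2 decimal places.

The third angle is ∠A = 180° − ∠B − ∠C = 124.32°.
Law of sines: BC = CA·sin A/sin B ≈ 10.003.
Law of sines: AB = CA·sin C/sin B ≈ 6.5238.
Semiperimeter s = (10.003+4.75+6.5238)/2 = 10.638.
Perimeter = 10.003 + 4.75 + 6.5238 = 21.277.

21.28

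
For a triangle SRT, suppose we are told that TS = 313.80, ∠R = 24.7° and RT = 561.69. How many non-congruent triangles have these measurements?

RT·sin R = 561.69·sin(24.7°) ≈ 234.7.
Since RT sin R < TS < RT (234.7 < 313.80 < 561.69), two triangles exist.

2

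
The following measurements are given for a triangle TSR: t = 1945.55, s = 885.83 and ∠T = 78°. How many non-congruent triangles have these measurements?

1

s·sin T = 885.83·sin(78°) ≈ 866.5.
Since t ≥ s, exactly one triangle exists.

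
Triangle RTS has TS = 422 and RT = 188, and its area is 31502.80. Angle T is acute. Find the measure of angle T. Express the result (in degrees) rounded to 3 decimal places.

52.576

From area = ½·RT·TS·sin T, we get sin T = 2·area/(RT·TS) ≈ 0.79416.
Taking the acute solution, ∠T ≈ 52.58°.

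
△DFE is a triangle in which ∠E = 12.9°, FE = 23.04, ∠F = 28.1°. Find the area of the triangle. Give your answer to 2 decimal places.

The third angle is ∠D = 180° − ∠F − ∠E = 139.00°.
Law of sines: ED = FE·sin F/sin D ≈ 16.541.
Law of sines: DF = FE·sin E/sin D ≈ 7.8403.
Area = ½·FE·ED·sin E ≈ 42.542.

area ≈ 42.54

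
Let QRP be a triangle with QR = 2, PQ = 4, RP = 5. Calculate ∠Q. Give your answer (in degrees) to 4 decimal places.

By the law of cosines, cos Q = (PQ² + QR² − RP²) / (2·PQ·QR) ≈ -0.31250, so ∠Q ≈ 108.21°.

∠Q ≈ 108.2100°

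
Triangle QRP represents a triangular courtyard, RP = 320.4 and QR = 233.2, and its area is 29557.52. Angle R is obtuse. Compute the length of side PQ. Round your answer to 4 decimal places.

From area = ½·QR·RP·sin R, we get sin R = 2·area/(QR·RP) ≈ 0.79118.
Taking the obtuse solution, ∠R ≈ 127.70°.
Law of cosines then gives PQ ≈ 498.43.

498.4270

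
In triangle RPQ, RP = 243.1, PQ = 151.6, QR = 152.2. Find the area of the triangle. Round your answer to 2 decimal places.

area ≈ 11073.17

Semiperimeter s = (151.6 + 152.2 + 243.1)/2 = 273.45.
Heron's formula: area = √(273.45·121.85·121.25·30.35) ≈ 11073.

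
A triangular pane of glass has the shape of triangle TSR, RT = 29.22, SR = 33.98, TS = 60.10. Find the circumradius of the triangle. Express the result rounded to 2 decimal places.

By the law of cosines, cos T = (RT² + TS² − SR²) / (2·RT·TS) ≈ 0.94275, so ∠T ≈ 19.48°.
Circumradius = SR/(2 sin T) ≈ 50.946.

50.95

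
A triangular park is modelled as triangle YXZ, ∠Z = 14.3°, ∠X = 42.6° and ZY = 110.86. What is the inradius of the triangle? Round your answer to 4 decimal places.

The third angle is ∠Y = 180° − ∠X − ∠Z = 123.10°.
Law of sines: XZ = ZY·sin Y/sin X ≈ 137.2.
Law of sines: YX = ZY·sin Z/sin X ≈ 40.454.
Area = ½·ZY·XZ·sin Z ≈ 1878.5.
Semiperimeter s = (137.2+110.86+40.454)/2 = 144.26.
Inradius = area/s = 1878.5/144.26 ≈ 13.022.

13.0215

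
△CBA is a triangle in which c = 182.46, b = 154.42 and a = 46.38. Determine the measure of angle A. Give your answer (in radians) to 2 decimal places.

By the law of cosines, cos A = (c² + b² − a²) / (2·c·b) ≈ 0.97578, so ∠A ≈ 0.221 rad.

∠A ≈ 0.22 rad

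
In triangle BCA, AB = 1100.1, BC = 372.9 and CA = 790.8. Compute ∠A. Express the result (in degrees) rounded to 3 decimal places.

12.822

By the law of cosines, cos A = (CA² + AB² − BC²) / (2·CA·AB) ≈ 0.97506, so ∠A ≈ 12.82°.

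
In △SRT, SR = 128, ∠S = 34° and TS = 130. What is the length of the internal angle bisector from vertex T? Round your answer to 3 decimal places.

By the law of cosines, RT² = TS² + SR² − 2·TS·SR·cos S = 5693.6, so RT ≈ 75.456.
Law of cosines again: cos T = (RT² + TS² − SR²)/(2·RT·TS) ≈ 0.31652, so ∠T ≈ 71.55°.
The bisector from T has length 2·RT·TS·cos(∠T/2)/(RT+TS) ≈ 77.472.

77.472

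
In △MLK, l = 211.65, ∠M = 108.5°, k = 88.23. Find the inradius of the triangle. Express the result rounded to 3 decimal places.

r ≈ 31.982

By the law of cosines, m² = l² + k² − 2·l·k·cos M = 64431, so m ≈ 253.83.
Area = ½·l·k·sin M ≈ 8854.4.
Semiperimeter s = (253.83+211.65+88.23)/2 = 276.86.
Inradius = area/s = 8854.4/276.86 ≈ 31.982.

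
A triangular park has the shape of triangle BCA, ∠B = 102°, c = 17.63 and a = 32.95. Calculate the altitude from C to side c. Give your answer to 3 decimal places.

32.230

By the law of cosines, b² = c² + a² − 2·c·a·cos B = 1638.1, so b ≈ 40.473.
Area = ½·c·a·sin B ≈ 284.11.
The altitude from C has length 2·area/c ≈ 32.23.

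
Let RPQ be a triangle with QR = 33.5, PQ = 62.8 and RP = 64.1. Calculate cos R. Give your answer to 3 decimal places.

By the law of cosines, cos R = (QR² + RP² − PQ²) / (2·QR·RP) ≈ 0.29972, so ∠R ≈ 72.56°.

cos R ≈ 0.300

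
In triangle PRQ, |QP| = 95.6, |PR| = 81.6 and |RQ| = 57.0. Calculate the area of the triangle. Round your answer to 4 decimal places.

area ≈ 2317.6566

Semiperimeter s = (57 + 95.6 + 81.6)/2 = 117.1.
Heron's formula: area = √(117.1·60.1·21.5·35.5) ≈ 2317.7.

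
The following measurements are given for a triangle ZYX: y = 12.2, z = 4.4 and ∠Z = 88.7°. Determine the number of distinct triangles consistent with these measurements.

0

y·sin Z = 12.2·sin(88.7°) ≈ 12.2.
Since z = 4.4 < 12.2 = y sin Z, no triangle exists.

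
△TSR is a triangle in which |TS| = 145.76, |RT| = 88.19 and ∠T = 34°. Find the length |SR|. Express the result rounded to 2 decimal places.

By the law of cosines, |SR|² = |RT|² + |TS|² − 2·|RT|·|TS|·cos T = 7709.6, so |SR| ≈ 87.804.

87.80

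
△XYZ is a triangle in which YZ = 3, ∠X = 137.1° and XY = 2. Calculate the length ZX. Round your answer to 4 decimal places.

Law of sines: sin Z = XY·sin X/YZ ≈ 0.45381.
Since YZ ≥ XY, only the acute value applies: ∠Z ≈ 26.99°.
Then ∠Y = 180° − ∠X − ∠Z ≈ 15.91°.
Law of sines gives ZX = YZ·sin Y/sin X ≈ 1.2082.

1.2082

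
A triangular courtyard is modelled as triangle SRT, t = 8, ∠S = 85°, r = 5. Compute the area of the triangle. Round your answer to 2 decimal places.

Area = ½·r·t·sin S ≈ 19.924.

19.92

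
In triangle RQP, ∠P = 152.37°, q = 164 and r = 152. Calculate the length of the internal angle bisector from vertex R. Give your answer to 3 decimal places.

By the law of cosines, p² = r² + q² − 2·r·q·cos P = 94170, so p ≈ 306.87.
Law of cosines again: cos R = (q² + p² − r²)/(2·q·p) ≈ 0.97326, so ∠R ≈ 13.28°.
The bisector from R has length 2·q·p·cos(∠R/2)/(q+p) ≈ 212.33.

212.327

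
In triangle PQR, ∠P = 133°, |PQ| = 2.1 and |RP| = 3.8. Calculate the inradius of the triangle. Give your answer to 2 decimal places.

By the law of cosines, |QR|² = |RP|² + |PQ|² − 2·|RP|·|PQ|·cos P = 29.735, so |QR| ≈ 5.453.
Area = ½·|RP|·|PQ|·sin P ≈ 2.9181.
Semiperimeter s = (5.453+3.8+2.1)/2 = 5.6765.
Inradius = area/s = 2.9181/5.6765 ≈ 0.51407.

0.51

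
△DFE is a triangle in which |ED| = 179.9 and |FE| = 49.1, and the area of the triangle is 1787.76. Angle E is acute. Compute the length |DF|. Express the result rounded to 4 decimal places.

136.4576

From area = ½·|FE|·|ED|·sin E, we get sin E = 2·area/(|FE|·|ED|) ≈ 0.40479.
Taking the acute solution, ∠E ≈ 23.88°.
Law of cosines then gives |DF| ≈ 136.46.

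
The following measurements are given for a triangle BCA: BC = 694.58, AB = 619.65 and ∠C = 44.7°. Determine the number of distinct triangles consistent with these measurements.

2

BC·sin C = 694.58·sin(44.7°) ≈ 488.6.
Since BC sin C < AB < BC (488.6 < 619.65 < 694.58), two triangles exist.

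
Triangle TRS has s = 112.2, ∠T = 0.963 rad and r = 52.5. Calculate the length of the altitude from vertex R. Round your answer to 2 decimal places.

92.11

By the law of cosines, t² = r² + s² − 2·r·s·cos T = 8617.4, so t ≈ 92.83.
Area = ½·r·s·sin T ≈ 2417.8.
The altitude from R has length 2·area/r ≈ 92.106.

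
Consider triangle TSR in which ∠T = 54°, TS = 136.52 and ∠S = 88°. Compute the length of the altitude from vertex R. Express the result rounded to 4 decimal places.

The third angle is ∠R = 180° − ∠T − ∠S = 38.00°.
Law of sines: SR = TS·sin T/sin R ≈ 179.4.
Law of sines: RT = TS·sin S/sin R ≈ 221.61.
Area = ½·TS·SR·sin S ≈ 12238.
The altitude from R has length 2·area/TS ≈ 179.29.

h_R ≈ 179.2864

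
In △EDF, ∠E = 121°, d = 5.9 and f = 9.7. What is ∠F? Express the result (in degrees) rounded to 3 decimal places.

By the law of cosines, e² = d² + f² − 2·d·f·cos E = 187.85, so e ≈ 13.706.
Law of cosines again: cos F = (e² + d² − f²)/(2·e·d) ≈ 0.79498, so ∠F ≈ 37.35°.

37.347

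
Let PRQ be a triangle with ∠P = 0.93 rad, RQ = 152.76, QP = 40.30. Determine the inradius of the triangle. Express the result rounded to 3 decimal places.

15.286

Law of sines: sin R = QP·sin P/RQ ≈ 0.21148.
Since RQ ≥ QP, only the acute value applies: ∠R ≈ 0.213 rad.
Then ∠Q = π − ∠P − ∠R ≈ 1.999 rad.
Law of sines gives PR = RQ·sin Q/sin P ≈ 173.4.
Area = ½·RQ·QP·sin Q ≈ 2800.8.
Semiperimeter s = (152.76+40.3+173.4)/2 = 183.23.
Inradius = area/s = 2800.8/183.23 ≈ 15.286.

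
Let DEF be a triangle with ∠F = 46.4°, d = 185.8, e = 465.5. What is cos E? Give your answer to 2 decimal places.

By the law of cosines, f² = d² + e² − 2·d·e·cos F = 1.3192e+05, so f ≈ 363.21.
Law of cosines again: cos E = (f² + d² − e²)/(2·f·d) ≈ -0.37229, so ∠E ≈ 111.86°.

-0.37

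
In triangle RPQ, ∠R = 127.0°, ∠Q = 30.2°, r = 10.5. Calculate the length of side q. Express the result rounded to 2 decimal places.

The third angle is ∠P = 180° − ∠Q − ∠R = 22.80°.
Law of sines: q = r·sin Q/sin R ≈ 6.6134.

6.61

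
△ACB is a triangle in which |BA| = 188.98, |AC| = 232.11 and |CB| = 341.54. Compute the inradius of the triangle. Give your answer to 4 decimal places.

Semiperimeter s = (341.54 + 188.98 + 232.11)/2 = 381.31.
Heron's formula: area = √(381.31·39.775·192.34·149.2) ≈ 20863.
Inradius = area/s = 20863/381.31 ≈ 54.712.

r ≈ 54.7122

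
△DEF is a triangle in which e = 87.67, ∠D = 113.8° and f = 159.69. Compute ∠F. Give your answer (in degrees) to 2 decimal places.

By the law of cosines, d² = e² + f² − 2·e·f·cos D = 44486, so d ≈ 210.92.
Law of cosines again: cos F = (d² + e² − f²)/(2·d·e) ≈ 0.72119, so ∠F ≈ 43.85°.

∠F ≈ 43.85°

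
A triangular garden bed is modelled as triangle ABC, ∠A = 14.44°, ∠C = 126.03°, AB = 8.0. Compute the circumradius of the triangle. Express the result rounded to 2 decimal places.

R ≈ 4.95

The third angle is ∠B = 180° − ∠C − ∠A = 39.53°.
Law of sines: BC = AB·sin A/sin C ≈ 2.4668.
Law of sines: CA = AB·sin B/sin C ≈ 6.2963.
Circumradius = AB/(2 sin C) ≈ 4.9462.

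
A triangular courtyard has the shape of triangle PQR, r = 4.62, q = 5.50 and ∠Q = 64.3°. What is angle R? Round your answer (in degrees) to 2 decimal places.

Law of sines: sin R = r·sin Q/q ≈ 0.75690.
Since q ≥ r, only the acute value applies: ∠R ≈ 49.19°.
Then ∠P = 180° − ∠Q − ∠R ≈ 66.51°.

∠R ≈ 49.19°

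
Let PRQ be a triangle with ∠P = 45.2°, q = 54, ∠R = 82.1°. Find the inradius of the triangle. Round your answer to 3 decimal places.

15.208

The third angle is ∠Q = 180° − ∠P − ∠R = 52.70°.
Law of sines: p = q·sin P/sin Q ≈ 48.169.
Law of sines: r = q·sin R/sin Q ≈ 67.24.
Area = ½·q·p·sin R ≈ 1288.2.
Semiperimeter s = (48.169+67.24+54)/2 = 84.704.
Inradius = area/s = 1288.2/84.704 ≈ 15.208.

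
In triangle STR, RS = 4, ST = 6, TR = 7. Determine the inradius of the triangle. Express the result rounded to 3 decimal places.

Semiperimeter s = (7 + 4 + 6)/2 = 8.5.
Heron's formula: area = √(8.5·1.5·4.5·2.5) ≈ 11.977.
Inradius = area/s = 11.977/8.5 ≈ 1.409.

1.409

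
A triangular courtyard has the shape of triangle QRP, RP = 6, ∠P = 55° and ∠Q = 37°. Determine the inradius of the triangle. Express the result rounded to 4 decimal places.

2.0294

The third angle is ∠R = 180° − ∠P − ∠Q = 88.00°.
Law of sines: PQ = RP·sin R/sin Q ≈ 9.9638.
Law of sines: QR = RP·sin P/sin Q ≈ 8.1668.
Area = ½·RP·PQ·sin P ≈ 24.486.
Semiperimeter s = (6+9.9638+8.1668)/2 = 12.065.
Inradius = area/s = 24.486/12.065 ≈ 2.0294.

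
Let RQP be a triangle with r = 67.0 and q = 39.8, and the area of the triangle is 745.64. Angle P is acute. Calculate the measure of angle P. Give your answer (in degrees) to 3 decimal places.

From area = ½·r·q·sin P, we get sin P = 2·area/(r·q) ≈ 0.55924.
Taking the acute solution, ∠P ≈ 34.00°.

∠P ≈ 34.004°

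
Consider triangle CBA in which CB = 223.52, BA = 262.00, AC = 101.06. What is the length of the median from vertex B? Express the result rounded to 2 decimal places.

m_B ≈ 238.22

Median from B: ½√(2·CB² + 2·BA² − AC²) ≈ 238.22.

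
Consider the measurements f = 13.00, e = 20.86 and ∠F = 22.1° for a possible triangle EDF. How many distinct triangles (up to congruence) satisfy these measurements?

2

e·sin F = 20.86·sin(22.1°) ≈ 7.848.
Since e sin F < f < e (7.848 < 13.00 < 20.86), two triangles exist.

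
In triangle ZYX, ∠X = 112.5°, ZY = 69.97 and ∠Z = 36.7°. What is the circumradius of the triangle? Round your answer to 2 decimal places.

The third angle is ∠Y = 180° − ∠X − ∠Z = 30.80°.
Law of sines: YX = ZY·sin Z/sin X ≈ 45.261.
Law of sines: XZ = ZY·sin Y/sin X ≈ 38.78.
Circumradius = ZY/(2 sin X) ≈ 37.867.

R ≈ 37.87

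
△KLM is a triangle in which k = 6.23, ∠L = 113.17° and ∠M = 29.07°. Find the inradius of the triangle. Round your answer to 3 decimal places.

The third angle is ∠K = 180° − ∠L − ∠M = 37.76°.
Law of sines: l = k·sin L/sin K ≈ 9.3532.
Law of sines: m = k·sin M/sin K ≈ 4.9432.
Area = ½·k·l·sin M ≈ 14.156.
Semiperimeter s = (6.23+9.3532+4.9432)/2 = 10.263.
Inradius = area/s = 14.156/10.263 ≈ 1.3793.

r ≈ 1.379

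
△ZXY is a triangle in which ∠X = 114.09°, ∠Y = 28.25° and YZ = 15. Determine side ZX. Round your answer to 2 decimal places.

The third angle is ∠Z = 180° − ∠X − ∠Y = 37.66°.
Law of sines: ZX = YZ·sin Y/sin X ≈ 7.7771.

7.78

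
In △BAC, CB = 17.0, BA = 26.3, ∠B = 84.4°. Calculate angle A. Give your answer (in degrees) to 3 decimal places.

By the law of cosines, AC² = CB² + BA² − 2·CB·BA·cos B = 893.43, so AC ≈ 29.89.
Law of cosines again: cos A = (BA² + AC² − CB²)/(2·BA·AC) ≈ 0.82438, so ∠A ≈ 34.47°.

34.474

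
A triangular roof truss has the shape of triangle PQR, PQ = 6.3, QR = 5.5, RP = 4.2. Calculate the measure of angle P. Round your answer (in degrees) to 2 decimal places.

By the law of cosines, cos P = (RP² + PQ² − QR²) / (2·RP·PQ) ≈ 0.51172, so ∠P ≈ 59.22°.

∠P ≈ 59.22°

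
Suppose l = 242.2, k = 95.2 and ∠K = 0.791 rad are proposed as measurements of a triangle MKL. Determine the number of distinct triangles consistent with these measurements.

0

l·sin K = 242.2·sin(0.791 rad) ≈ 172.2.
Since k = 95.2 < 172.2 = l sin K, no triangle exists.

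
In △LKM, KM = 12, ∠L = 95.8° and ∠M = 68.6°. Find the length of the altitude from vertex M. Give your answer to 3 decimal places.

h_M ≈ 3.227

The third angle is ∠K = 180° − ∠M − ∠L = 15.60°.
Law of sines: ML = KM·sin K/sin L ≈ 3.2436.
Law of sines: LK = KM·sin M/sin L ≈ 11.23.
Area = ½·KM·ML·sin M ≈ 18.12.
The altitude from M has length 2·area/LK ≈ 3.227.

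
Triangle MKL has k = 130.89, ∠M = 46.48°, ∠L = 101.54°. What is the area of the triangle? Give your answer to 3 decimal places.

11491.194

The third angle is ∠K = 180° − ∠L − ∠M = 31.98°.
Law of sines: m = k·sin M/sin K ≈ 179.21.
Law of sines: l = k·sin L/sin K ≈ 242.14.
Area = ½·k·m·sin L ≈ 11491.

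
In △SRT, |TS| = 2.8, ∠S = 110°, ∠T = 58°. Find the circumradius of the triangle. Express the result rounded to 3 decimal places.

The third angle is ∠R = 180° − ∠T − ∠S = 12.00°.
Law of sines: |RT| = |TS|·sin S/sin R ≈ 12.655.
Law of sines: |SR| = |TS|·sin T/sin R ≈ 11.421.
Circumradius = |TS|/(2 sin R) ≈ 6.7336.

6.734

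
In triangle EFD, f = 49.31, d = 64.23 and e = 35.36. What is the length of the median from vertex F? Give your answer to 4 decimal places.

45.6075

Median from F: ½√(2·d² + 2·e² − f²) ≈ 45.607.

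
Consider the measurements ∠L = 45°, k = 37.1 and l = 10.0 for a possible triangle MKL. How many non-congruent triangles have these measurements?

0

k·sin L = 37.1·sin(45°) ≈ 26.23.
Since l = 10.0 < 26.23 = k sin L, no triangle exists.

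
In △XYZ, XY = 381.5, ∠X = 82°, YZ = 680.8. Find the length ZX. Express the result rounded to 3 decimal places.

619.456

Law of sines: sin Z = XY·sin X/YZ ≈ 0.55492.
Since YZ ≥ XY, only the acute value applies: ∠Z ≈ 33.70°.
Then ∠Y = 180° − ∠X − ∠Z ≈ 64.30°.
Law of sines gives ZX = YZ·sin Y/sin X ≈ 619.46.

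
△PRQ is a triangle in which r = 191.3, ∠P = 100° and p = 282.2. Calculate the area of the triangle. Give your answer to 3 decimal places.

area ≈ 16662.236

Law of sines: sin R = r·sin P/p ≈ 0.66759.
Since p ≥ r, only the acute value applies: ∠R ≈ 41.88°.
Then ∠Q = 180° − ∠P − ∠R ≈ 38.12°.
Law of sines gives q = p·sin Q/sin P ≈ 176.89.
Area = ½·p·r·sin Q ≈ 16662.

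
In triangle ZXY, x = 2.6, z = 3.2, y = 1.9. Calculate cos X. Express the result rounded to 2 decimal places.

cos X ≈ 0.58

By the law of cosines, cos X = (y² + z² − x²) / (2·y·z) ≈ 0.58306, so ∠X ≈ 54.33°.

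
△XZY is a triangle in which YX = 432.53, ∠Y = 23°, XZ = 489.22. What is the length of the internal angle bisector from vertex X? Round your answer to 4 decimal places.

169.0531

Law of sines: sin Z = YX·sin Y/XZ ≈ 0.34545.
Since XZ ≥ YX, only the acute value applies: ∠Z ≈ 20.21°.
Then ∠X = 180° − ∠Y − ∠Z ≈ 136.79°.
Law of sines gives ZY = XZ·sin X/sin Y ≈ 857.25.
The bisector from X has length 2·YX·XZ·cos(∠X/2)/(YX+XZ) ≈ 169.05.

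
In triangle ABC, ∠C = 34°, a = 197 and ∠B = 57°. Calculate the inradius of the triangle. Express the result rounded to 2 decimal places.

38.53

The third angle is ∠A = 180° − ∠B − ∠C = 89.00°.
Law of sines: b = a·sin B/sin A ≈ 165.24.
Law of sines: c = a·sin C/sin A ≈ 110.18.
Area = ½·a·b·sin C ≈ 9101.7.
Semiperimeter s = (197+165.24+110.18)/2 = 236.21.
Inradius = area/s = 9101.7/236.21 ≈ 38.532.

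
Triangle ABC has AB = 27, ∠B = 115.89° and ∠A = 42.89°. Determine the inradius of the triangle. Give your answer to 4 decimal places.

The third angle is ∠C = 180° − ∠A − ∠B = 21.22°.
Law of sines: BC = AB·sin A/sin C ≈ 50.769.
Law of sines: CA = AB·sin B/sin C ≈ 67.109.
Area = ½·AB·BC·sin B ≈ 616.6.
Semiperimeter s = (50.769+67.109+27)/2 = 72.439.
Inradius = area/s = 616.6/72.439 ≈ 8.5119.

r ≈ 8.5119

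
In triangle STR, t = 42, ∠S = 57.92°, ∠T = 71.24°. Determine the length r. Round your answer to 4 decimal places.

The third angle is ∠R = 180° − ∠S − ∠T = 50.84°.
Law of sines: r = t·sin R/sin T ≈ 34.393.

34.3934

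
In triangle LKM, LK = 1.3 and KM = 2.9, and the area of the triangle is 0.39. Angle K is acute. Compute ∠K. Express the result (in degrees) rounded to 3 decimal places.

From area = ½·LK·KM·sin K, we get sin K = 2·area/(LK·KM) ≈ 0.20690.
Taking the acute solution, ∠K ≈ 11.94°.

11.941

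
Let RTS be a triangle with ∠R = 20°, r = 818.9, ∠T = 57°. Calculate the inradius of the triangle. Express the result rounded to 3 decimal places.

The third angle is ∠S = 180° − ∠R − ∠T = 103.00°.
Law of sines: t = r·sin T/sin R ≈ 2008.
Law of sines: s = r·sin S/sin R ≈ 2332.9.
Area = ½·r·t·sin S ≈ 8.0112e+05.
Semiperimeter p = (818.9+2008+2332.9)/2 = 2579.9.
Inradius = area/p = 8.0112e+05/2579.9 ≈ 310.52.

310.518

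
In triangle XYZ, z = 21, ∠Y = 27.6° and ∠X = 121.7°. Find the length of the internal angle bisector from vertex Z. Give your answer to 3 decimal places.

23.796

The third angle is ∠Z = 180° − ∠X − ∠Y = 30.70°.
Law of sines: x = z·sin X/sin Z ≈ 34.996.
Law of sines: y = z·sin Y/sin Z ≈ 19.057.
The bisector from Z has length 2·x·y·cos(∠Z/2)/(x+y) ≈ 23.796.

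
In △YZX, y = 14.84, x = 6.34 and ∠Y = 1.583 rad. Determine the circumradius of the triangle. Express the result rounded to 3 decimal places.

R ≈ 7.421

Law of sines: sin X = x·sin Y/y ≈ 0.42719.
Since y ≥ x, only the acute value applies: ∠X ≈ 0.441 rad.
Then ∠Z = π − ∠Y − ∠X ≈ 1.117 rad.
Law of sines gives z = y·sin Z/sin Y ≈ 13.34.
Circumradius = y/(2 sin Y) ≈ 7.4206.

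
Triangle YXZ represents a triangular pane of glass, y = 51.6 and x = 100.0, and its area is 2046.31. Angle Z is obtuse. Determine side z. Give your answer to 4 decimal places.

From area = ½·y·x·sin Z, we get sin Z = 2·area/(y·x) ≈ 0.79314.
Taking the obtuse solution, ∠Z ≈ 127.52°.
Law of cosines then gives z ≈ 137.65.

137.6510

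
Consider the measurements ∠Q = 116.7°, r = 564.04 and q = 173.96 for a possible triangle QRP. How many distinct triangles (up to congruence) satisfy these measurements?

0

r·sin Q = 564.04·sin(116.7°) ≈ 503.9.
Since ∠Q is not acute, a triangle exists only if q > r; here q ≤ r, so there is no triangle.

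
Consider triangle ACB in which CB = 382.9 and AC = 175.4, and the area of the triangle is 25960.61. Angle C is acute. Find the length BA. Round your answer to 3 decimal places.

From area = ½·AC·CB·sin C, we get sin C = 2·area/(AC·CB) ≈ 0.77309.
Taking the acute solution, ∠C ≈ 50.63°.
Law of cosines then gives BA ≈ 303.61.

303.608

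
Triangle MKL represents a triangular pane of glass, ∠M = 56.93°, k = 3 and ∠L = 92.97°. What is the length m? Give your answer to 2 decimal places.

5.01

The third angle is ∠K = 180° − ∠L − ∠M = 30.10°.
Law of sines: m = k·sin M/sin K ≈ 5.0129.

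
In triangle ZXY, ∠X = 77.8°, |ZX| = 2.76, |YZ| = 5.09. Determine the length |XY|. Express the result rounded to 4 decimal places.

Law of sines: sin Y = |ZX|·sin X/|YZ| ≈ 0.52999.
Since |YZ| ≥ |ZX|, only the acute value applies: ∠Y ≈ 32.01°.
Then ∠Z = 180° − ∠X − ∠Y ≈ 70.19°.
Law of sines gives |XY| = |YZ|·sin Z/sin X ≈ 4.8996.

4.8996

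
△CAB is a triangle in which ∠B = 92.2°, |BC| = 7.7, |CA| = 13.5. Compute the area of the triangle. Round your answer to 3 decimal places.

area ≈ 41.538

Law of sines: sin A = |BC|·sin B/|CA| ≈ 0.56995.
Since |CA| ≥ |BC|, only the acute value applies: ∠A ≈ 34.75°.
Then ∠C = 180° − ∠B − ∠A ≈ 53.05°.
Law of sines gives |AB| = |CA|·sin C/sin B ≈ 10.797.
Area = ½·|CA|·|BC|·sin C ≈ 41.538.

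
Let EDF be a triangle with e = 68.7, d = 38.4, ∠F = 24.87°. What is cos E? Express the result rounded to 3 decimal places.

-0.638

By the law of cosines, f² = e² + d² − 2·e·d·cos F = 1407.4, so f ≈ 37.515.
Law of cosines again: cos E = (d² + f² − e²)/(2·d·f) ≈ -0.63785, so ∠E ≈ 129.63°.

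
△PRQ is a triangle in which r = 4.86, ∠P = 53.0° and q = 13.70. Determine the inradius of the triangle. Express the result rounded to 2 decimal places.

By the law of cosines, p² = r² + q² − 2·r·q·cos P = 131.17, so p ≈ 11.453.
Area = ½·r·q·sin P ≈ 26.587.
Semiperimeter s = (11.453+4.86+13.7)/2 = 15.006.
Inradius = area/s = 26.587/15.006 ≈ 1.7717.

1.77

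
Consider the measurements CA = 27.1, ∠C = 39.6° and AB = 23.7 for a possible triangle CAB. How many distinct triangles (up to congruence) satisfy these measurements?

2

CA·sin C = 27.1·sin(39.6°) ≈ 17.27.
Since CA sin C < AB < CA (17.27 < 23.7 < 27.1), two triangles exist.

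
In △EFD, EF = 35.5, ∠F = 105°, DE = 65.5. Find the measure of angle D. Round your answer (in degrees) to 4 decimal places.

∠D ≈ 31.5685°

Law of sines: sin D = EF·sin F/DE ≈ 0.52352.
Since DE ≥ EF, only the acute value applies: ∠D ≈ 31.57°.
Then ∠E = 180° − ∠F − ∠D ≈ 43.43°.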